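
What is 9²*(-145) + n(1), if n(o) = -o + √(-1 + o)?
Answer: -11746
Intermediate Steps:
n(o) = √(-1 + o) - o
9²*(-145) + n(1) = 9²*(-145) + (√(-1 + 1) - 1*1) = 81*(-145) + (√0 - 1) = -11745 + (0 - 1) = -11745 - 1 = -11746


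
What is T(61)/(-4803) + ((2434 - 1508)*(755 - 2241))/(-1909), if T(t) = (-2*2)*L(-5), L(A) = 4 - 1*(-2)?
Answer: 2203048908/3056309 ≈ 720.82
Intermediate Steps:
L(A) = 6 (L(A) = 4 + 2 = 6)
T(t) = -24 (T(t) = -2*2*6 = -4*6 = -24)
T(61)/(-4803) + ((2434 - 1508)*(755 - 2241))/(-1909) = -24/(-4803) + ((2434 - 1508)*(755 - 2241))/(-1909) = -24*(-1/4803) + (926*(-1486))*(-1/1909) = 8/1601 - 1376036*(-1/1909) = 8/1601 + 1376036/1909 = 2203048908/3056309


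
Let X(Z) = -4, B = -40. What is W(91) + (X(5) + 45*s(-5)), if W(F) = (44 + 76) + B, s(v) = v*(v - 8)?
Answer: 3001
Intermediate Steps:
s(v) = v*(-8 + v)
W(F) = 80 (W(F) = (44 + 76) - 40 = 120 - 40 = 80)
W(91) + (X(5) + 45*s(-5)) = 80 + (-4 + 45*(-5*(-8 - 5))) = 80 + (-4 + 45*(-5*(-13))) = 80 + (-4 + 45*65) = 80 + (-4 + 2925) = 80 + 2921 = 3001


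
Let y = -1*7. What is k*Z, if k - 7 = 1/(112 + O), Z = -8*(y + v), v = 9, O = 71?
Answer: -20512/183 ≈ -112.09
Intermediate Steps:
y = -7
Z = -16 (Z = -8*(-7 + 9) = -8*2 = -16)
k = 1282/183 (k = 7 + 1/(112 + 71) = 7 + 1/183 = 1282/183 ≈ 7.0055)
k*Z = (1282/183)*(-16) = -20512/183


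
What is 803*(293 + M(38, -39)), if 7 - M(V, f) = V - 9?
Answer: 217613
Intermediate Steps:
M(V, f) = 16 - V (M(V, f) = 7 - (V - 9) = 7 - (-9 + V) = 7 + (9 - V) = 16 - V)
803*(293 + M(38, -39)) = 803*(293 + (16 - 1*38)) = 803*(293 + (16 - 38)) = 803*(293 - 22) = 803*271 = 217613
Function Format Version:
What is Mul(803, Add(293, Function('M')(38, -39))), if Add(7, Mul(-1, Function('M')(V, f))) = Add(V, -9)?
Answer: 217613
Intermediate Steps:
Function('M')(V, f) = Add(16, Mul(-1, V)) (Function('M')(V, f) = Add(7, Mul(-1, Add(V, -9))) = Add(7, Mul(-1, Add(-9, V))) = Add(7, Add(9, Mul(-1, V))) = Add(16, Mul(-1, V)))
Mul(803, Add(293, Function('M')(38, -39))) = Mul(803, Add(293, Add(16, Mul(-1, 38)))) = Mul(803, Add(293, Add(16, -38))) = Mul(803, Add(293, -22)) = Mul(803, 271) = 217613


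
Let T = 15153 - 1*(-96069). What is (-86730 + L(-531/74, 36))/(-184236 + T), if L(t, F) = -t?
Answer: 2139163/1801012 ≈ 1.1878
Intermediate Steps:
T = 111222 (T = 15153 + 96069 = 111222)
(-86730 + L(-531/74, 36))/(-184236 + T) = (-86730 - (-531)/74)/(-184236 + 111222) = (-86730 - (-531)/74)/(-73014) = (-86730 - 1*(-531/74))*(-1/73014) = (-86730 + 531/74)*(-1/73014) = -6417489/74*(-1/73014) = 2139163/1801012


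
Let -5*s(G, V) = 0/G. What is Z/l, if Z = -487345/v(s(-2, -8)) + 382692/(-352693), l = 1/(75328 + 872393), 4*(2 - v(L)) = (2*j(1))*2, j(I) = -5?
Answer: -162899828632840809/2468851 ≈ -6.5982e+10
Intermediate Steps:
s(G, V) = 0 (s(G, V) = -0/G = -⅕*0 = 0)
v(L) = 7 (v(L) = 2 - 2*(-5)*2/4 = 2 - (-5)*2/2 = 2 - ¼*(-20) = 2 + 5 = 7)
l = 1/947721 ≈ 1.0552e-6
Z = -171885848929/2468851 (Z = -487345/7 + 382692/(-352693) = -487345*⅐ + 382692*(-1/352693) = -487345/7 - 382692/352693 = -171885848929/2468851 ≈ -69622.)
Z/l = -171885848929/(2468851*1/947721) = -171885848929/2468851*947721 = -162899828632840809/2468851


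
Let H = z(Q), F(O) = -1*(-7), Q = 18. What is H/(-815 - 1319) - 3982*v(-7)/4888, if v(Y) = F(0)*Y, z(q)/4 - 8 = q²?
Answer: 102472637/2607748 ≈ 39.295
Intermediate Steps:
z(q) = 32 + 4*q²
F(O) = 7
v(Y) = 7*Y
H = 1328 (H = 32 + 4*18² = 32 + 4*324 = 32 + 1296 = 1328)
H/(-815 - 1319) - 3982*v(-7)/4888 = 1328/(-815 - 1319) - 3982/(4888/((7*(-7)))) = 1328/(-2134) - 3982/(4888/(-49)) = 1328*(-1/2134) - 3982/(4888*(-1/49)) = -664/1067 - 3982/(-4888/49) = -664/1067 - 3982*(-49/4888) = -664/1067 + 97559/2444 = 102472637/2607748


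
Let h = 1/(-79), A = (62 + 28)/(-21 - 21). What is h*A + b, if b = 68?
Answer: 37619/553 ≈ 68.027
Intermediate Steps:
A = -15/7 (A = 90/(-42) = 90*(-1/42) = -15/7 ≈ -2.1429)
h = -1/79 ≈ -0.012658
h*A + b = -1/79*(-15/7) + 68 = 15/553 + 68 = 37619/553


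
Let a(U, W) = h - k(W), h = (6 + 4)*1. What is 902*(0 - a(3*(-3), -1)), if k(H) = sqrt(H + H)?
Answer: -9020 + 902*I*sqrt(2) ≈ -9020.0 + 1275.6*I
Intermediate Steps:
k(H) = sqrt(2)*sqrt(H) (k(H) = sqrt(2*H) = sqrt(2)*sqrt(H))
h = 10 (h = 10*1 = 10)
a(U, W) = 10 - sqrt(2)*sqrt(W)
902*(0 - a(3*(-3), -1)) = 902*(0 - (10 - sqrt(2)*sqrt(-1))) = 902*(0 - (10 - sqrt(2)*I)) = 902*(0 - (10 - I*sqrt(2))) = 902*(0 + (-10 + I*sqrt(2))) = 902*(-10 + I*sqrt(2)) = -9020 + 902*I*sqrt(2)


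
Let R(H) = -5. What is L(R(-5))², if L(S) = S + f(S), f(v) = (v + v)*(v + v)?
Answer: 9025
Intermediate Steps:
f(v) = 4*v² (f(v) = (2*v)*(2*v) = 4*v²)
L(S) = S + 4*S²
L(R(-5))² = (-5*(1 + 4*(-5)))² = (-5*(1 - 20))² = (-5*(-19))² = 95² = 9025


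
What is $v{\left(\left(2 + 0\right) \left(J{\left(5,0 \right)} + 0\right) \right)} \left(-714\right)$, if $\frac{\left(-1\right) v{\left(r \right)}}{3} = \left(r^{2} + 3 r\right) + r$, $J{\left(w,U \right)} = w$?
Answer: $299880$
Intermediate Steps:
$v{\left(r \right)} = - 12 r - 3 r^{2}$ ($v{\left(r \right)} = - 3 \left(\left(r^{2} + 3 r\right) + r\right) = - 3 \left(r^{2} + 4 r\right) = - 12 r - 3 r^{2}$)
$v{\left(\left(2 + 0\right) \left(J{\left(5,0 \right)} + 0\right) \right)} \left(-714\right) = - 3 \left(2 + 0\right) \left(5 + 0\right) \left(4 + \left(2 + 0\right) \left(5 + 0\right)\right) \left(-714\right) = - 3 \cdot 2 \cdot 5 \left(4 + 2 \cdot 5\right) \left(-714\right) = \left(-3\right) 10 \left(4 + 10\right) \left(-714\right) = \left(-3\right) 10 \cdot 14 \left(-714\right) = \left(-420\right) \left(-714\right) = 299880$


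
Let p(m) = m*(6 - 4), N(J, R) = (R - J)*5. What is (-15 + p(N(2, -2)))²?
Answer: 3025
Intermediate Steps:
N(J, R) = -5*J + 5*R
p(m) = 2*m (p(m) = m*2 = 2*m)
(-15 + p(N(2, -2)))² = (-15 + 2*(-5*2 + 5*(-2)))² = (-15 + 2*(-10 - 10))² = (-15 + 2*(-20))² = (-15 - 40)² = (-55)² = 3025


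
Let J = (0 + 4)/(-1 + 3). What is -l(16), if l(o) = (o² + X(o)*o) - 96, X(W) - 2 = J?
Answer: -224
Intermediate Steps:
J = 2 (J = 4/2 = 4*(½) = 2)
X(W) = 4 (X(W) = 2 + 2 = 4)
l(o) = -96 + o² + 4*o (l(o) = (o² + 4*o) - 96 = -96 + o² + 4*o)
-l(16) = -(-96 + 16² + 4*16) = -(-96 + 256 + 64) = -1*224 = -224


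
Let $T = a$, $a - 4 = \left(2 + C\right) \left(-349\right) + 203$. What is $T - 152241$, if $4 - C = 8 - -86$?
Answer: $-121322$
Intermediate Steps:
$C = -90$ ($C = 4 - \left(8 - -86\right) = 4 - \left(8 + 86\right) = 4 - 94 = -90$)
$a = 30919$ ($a = 4 + \left(\left(2 - 90\right) \left(-349\right) + 203\right) = 4 + \left(\left(-88\right) \left(-349\right) + 203\right) = 4 + \left(30712 + 203\right) = 4 + 30915 = 30919$)
$T = 30919$
$T - 152241 = 30919 - 152241 = -121322$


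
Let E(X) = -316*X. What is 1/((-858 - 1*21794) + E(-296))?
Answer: 1/70884 ≈ 1.4108e-5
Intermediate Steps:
1/((-858 - 1*21794) + E(-296)) = 1/((-858 - 1*21794) - 316*(-296)) = 1/((-858 - 21794) + 93536) = 1/(-22652 + 93536) = 1/70884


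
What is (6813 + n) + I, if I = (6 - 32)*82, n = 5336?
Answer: 10017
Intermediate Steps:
I = -2132 (I = -26*82 = -2132)
(6813 + n) + I = (6813 + 5336) - 2132 = 12149 - 2132 = 10017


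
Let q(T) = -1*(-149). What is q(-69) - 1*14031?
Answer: -13882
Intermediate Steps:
q(T) = 149
q(-69) - 1*14031 = 149 - 1*14031 = 149 - 14031 = -13882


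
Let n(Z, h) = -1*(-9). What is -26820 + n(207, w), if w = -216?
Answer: -26811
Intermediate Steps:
n(Z, h) = 9
-26820 + n(207, w) = -26820 + 9 = -26811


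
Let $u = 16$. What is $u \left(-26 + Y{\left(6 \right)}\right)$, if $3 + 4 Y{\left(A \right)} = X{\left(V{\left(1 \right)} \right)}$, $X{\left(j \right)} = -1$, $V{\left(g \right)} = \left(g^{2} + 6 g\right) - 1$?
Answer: $-432$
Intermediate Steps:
$V{\left(g \right)} = -1 + g^{2} + 6 g$
$Y{\left(A \right)} = -1$ ($Y{\left(A \right)} = - \frac{3}{4} + \frac{1}{4} \left(-1\right) = - \frac{3}{4} - \frac{1}{4} = -1$)
$u \left(-26 + Y{\left(6 \right)}\right) = 16 \left(-26 - 1\right) = 16 \left(-27\right) = -432$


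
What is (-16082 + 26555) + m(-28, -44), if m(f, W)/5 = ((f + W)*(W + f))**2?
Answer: 134379753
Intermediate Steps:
m(f, W) = 5*(W + f)**4 (m(f, W) = 5*((f + W)*(W + f))**2 = 5*((W + f)*(W + f))**2 = 5*((W + f)**2)**2 = 5*(W + f)**4)
(-16082 + 26555) + m(-28, -44) = (-16082 + 26555) + 5*(-44 - 28)**4 = 10473 + 5*(-72)**4 = 10473 + 5*26873856 = 10473 + 134369280 = 134379753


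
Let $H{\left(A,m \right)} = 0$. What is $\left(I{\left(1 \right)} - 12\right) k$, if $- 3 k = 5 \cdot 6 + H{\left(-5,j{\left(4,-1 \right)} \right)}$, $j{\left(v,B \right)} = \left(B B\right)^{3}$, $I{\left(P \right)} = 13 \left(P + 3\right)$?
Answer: $-400$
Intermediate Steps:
$I{\left(P \right)} = 39 + 13 P$ ($I{\left(P \right)} = 13 \left(3 + P\right) = 39 + 13 P$)
$j{\left(v,B \right)} = B^{6}$ ($j{\left(v,B \right)} = \left(B^{2}\right)^{3} = B^{6}$)
$k = -10$ ($k = - \frac{5 \cdot 6 + 0}{3} = - \frac{30 + 0}{3} = \left(- \frac{1}{3}\right) 30 = -10$)
$\left(I{\left(1 \right)} - 12\right) k = \left(\left(39 + 13 \cdot 1\right) - 12\right) \left(-10\right) = \left(\left(39 + 13\right) - 12\right) \left(-10\right) = \left(52 - 12\right) \left(-10\right) = 40 \left(-10\right) = -400$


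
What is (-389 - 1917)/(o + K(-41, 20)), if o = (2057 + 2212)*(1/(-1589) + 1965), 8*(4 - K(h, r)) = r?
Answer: -7328468/26658919359 ≈ -0.00027490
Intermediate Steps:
K(h, r) = 4 - r/8
o = 13329457296/1589 (o = 4269*(-1/1589 + 1965) = 4269*(3122384/1589) = 13329457296/1589 ≈ 8.3886e+6)
(-389 - 1917)/(o + K(-41, 20)) = (-389 - 1917)/(13329457296/1589 + (4 - 1/8*20)) = -2306/(13329457296/1589 + (4 - 5/2)) = -2306/(13329457296/1589 + 3/2) = -2306/26658919359/3178 = -2306*3178/26658919359 = -7328468/26658919359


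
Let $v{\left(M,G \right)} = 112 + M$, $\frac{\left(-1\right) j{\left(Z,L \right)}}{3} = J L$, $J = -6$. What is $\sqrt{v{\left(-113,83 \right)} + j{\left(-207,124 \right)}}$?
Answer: $\sqrt{2231} \approx 47.233$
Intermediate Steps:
$j{\left(Z,L \right)} = 18 L$ ($j{\left(Z,L \right)} = - 3 \left(- 6 L\right) = 18 L$)
$\sqrt{v{\left(-113,83 \right)} + j{\left(-207,124 \right)}} = \sqrt{\left(112 - 113\right) + 18 \cdot 124} = \sqrt{-1 + 2232} = \sqrt{2231}$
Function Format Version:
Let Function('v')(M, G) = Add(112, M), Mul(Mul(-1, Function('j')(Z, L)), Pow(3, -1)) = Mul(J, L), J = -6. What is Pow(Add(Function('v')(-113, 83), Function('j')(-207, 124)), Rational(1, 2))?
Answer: Pow(2231, Rational(1, 2)) ≈ 47.233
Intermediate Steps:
Function('j')(Z, L) = Mul(18, L) (Function('j')(Z, L) = Mul(-3, Mul(-6, L)) = Mul(18, L))
Pow(Add(Function('v')(-113, 83), Function('j')(-207, 124)), Rational(1, 2)) = Pow(Add(Add(112, -113), Mul(18, 124)), Rational(1, 2)) = Pow(Add(-1, 2232), Rational(1, 2)) = Pow(2231, Rational(1, 2))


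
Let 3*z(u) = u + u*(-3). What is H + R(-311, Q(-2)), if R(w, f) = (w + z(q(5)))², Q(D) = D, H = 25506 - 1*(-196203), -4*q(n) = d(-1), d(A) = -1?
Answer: 11467213/36 ≈ 3.1853e+5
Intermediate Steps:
q(n) = ¼ (q(n) = -¼*(-1) = ¼)
z(u) = -2*u/3 (z(u) = (u + u*(-3))/3 = (u - 3*u)/3 = (-2*u)/3 = -2*u/3)
H = 221709 (H = 25506 + 196203 = 221709)
R(w, f) = (-⅙ + w)² (R(w, f) = (w - ⅔*¼)² = (w - ⅙)² = (-⅙ + w)²)
H + R(-311, Q(-2)) = 221709 + (-1 + 6*(-311))²/36 = 221709 + (-1 - 1866)²/36 = 221709 + (1/36)*(-1867)² = 221709 + (1/36)*3485689 = 221709 + 3485689/36 = 11467213/36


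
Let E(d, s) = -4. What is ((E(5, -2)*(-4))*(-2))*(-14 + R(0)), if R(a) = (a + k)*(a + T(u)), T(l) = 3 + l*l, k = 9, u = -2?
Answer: -1568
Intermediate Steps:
T(l) = 3 + l²
R(a) = (7 + a)*(9 + a) (R(a) = (a + 9)*(a + (3 + (-2)²)) = (9 + a)*(a + (3 + 4)) = (9 + a)*(a + 7) = (9 + a)*(7 + a) = (7 + a)*(9 + a))
((E(5, -2)*(-4))*(-2))*(-14 + R(0)) = (-4*(-4)*(-2))*(-14 + (63 + 0² + 16*0)) = (16*(-2))*(-14 + (63 + 0 + 0)) = -32*(-14 + 63) = -32*49 = -1568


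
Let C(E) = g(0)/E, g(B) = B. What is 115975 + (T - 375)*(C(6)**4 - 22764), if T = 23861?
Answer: -534519329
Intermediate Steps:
C(E) = 0 (C(E) = 0/E = 0)
115975 + (T - 375)*(C(6)**4 - 22764) = 115975 + (23861 - 375)*(0**4 - 22764) = 115975 + 23486*(0 - 22764) = 115975 + 23486*(-22764) = 115975 - 534635304 = -534519329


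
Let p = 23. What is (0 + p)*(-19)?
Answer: -437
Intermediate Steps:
(0 + p)*(-19) = (0 + 23)*(-19) = 23*(-19) = -437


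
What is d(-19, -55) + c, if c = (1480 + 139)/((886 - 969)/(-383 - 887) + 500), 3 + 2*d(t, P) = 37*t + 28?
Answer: -213237007/635083 ≈ -335.76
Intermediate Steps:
d(t, P) = 25/2 + 37*t/2 (d(t, P) = -3/2 + (37*t + 28)/2 = -3/2 + (28 + 37*t)/2 = -3/2 + (14 + 37*t/2) = 25/2 + 37*t/2)
c = 2056130/635083 (c = 1619/(-83/(-1270) + 500) = 1619/(-83*(-1/1270) + 500) = 1619/(83/1270 + 500) = 1619/(635083/1270) = 1619*(1270/635083) = 2056130/635083 ≈ 3.2376)
d(-19, -55) + c = (25/2 + (37/2)*(-19)) + 2056130/635083 = (25/2 - 703/2) + 2056130/635083 = -339 + 2056130/635083 = -213237007/635083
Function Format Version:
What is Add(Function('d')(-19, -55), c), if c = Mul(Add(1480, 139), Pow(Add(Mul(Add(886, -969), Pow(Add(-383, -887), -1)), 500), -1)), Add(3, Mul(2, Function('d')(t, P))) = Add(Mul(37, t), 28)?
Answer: Rational(-213237007, 635083) ≈ -335.76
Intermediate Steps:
Function('d')(t, P) = Add(Rational(25, 2), Mul(Rational(37, 2), t)) (Function('d')(t, P) = Add(Rational(-3, 2), Mul(Rational(1, 2), Add(Mul(37, t), 28))) = Add(Rational(-3, 2), Mul(Rational(1, 2), Add(28, Mul(37, t)))) = Add(Rational(-3, 2), Add(14, Mul(Rational(37, 2), t))) = Add(Rational(25, 2), Mul(Rational(37, 2), t)))
c = Rational(2056130, 635083) (c = Mul(1619, Pow(Add(Mul(-83, Pow(-1270, -1)), 500), -1)) = Mul(1619, Pow(Add(Mul(-83, Rational(-1, 1270)), 500), -1)) = Mul(1619, Pow(Add(Rational(83, 1270), 500), -1)) = Mul(1619, Pow(Rational(635083, 1270), -1)) = Mul(1619, Rational(1270, 635083)) = Rational(2056130, 635083) ≈ 3.2376)
Add(Function('d')(-19, -55), c) = Add(Add(Rational(25, 2), Mul(Rational(37, 2), -19)), Rational(2056130, 635083)) = Add(Add(Rational(25, 2), Rational(-703, 2)), Rational(2056130, 635083)) = Add(-339, Rational(2056130, 635083)) = Rational(-213237007, 635083)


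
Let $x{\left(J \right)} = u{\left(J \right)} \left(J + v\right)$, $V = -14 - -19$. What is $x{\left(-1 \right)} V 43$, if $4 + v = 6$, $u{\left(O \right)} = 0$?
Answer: $0$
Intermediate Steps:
$v = 2$ ($v = -4 + 6 = 2$)
$V = 5$ ($V = -14 + 19 = 5$)
$x{\left(J \right)} = 0$ ($x{\left(J \right)} = 0 \left(J + 2\right) = 0 \left(2 + J\right) = 0$)
$x{\left(-1 \right)} V 43 = 0 \cdot 5 \cdot 43 = 0 \cdot 43 = 0$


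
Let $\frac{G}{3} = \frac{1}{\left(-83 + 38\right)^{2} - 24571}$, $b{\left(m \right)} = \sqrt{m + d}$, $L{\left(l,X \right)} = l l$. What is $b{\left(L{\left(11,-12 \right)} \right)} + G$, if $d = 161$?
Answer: $- \frac{3}{22546} + \sqrt{282} \approx 16.793$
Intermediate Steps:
$L{\left(l,X \right)} = l^{2}$
$b{\left(m \right)} = \sqrt{161 + m}$ ($b{\left(m \right)} = \sqrt{m + 161} = \sqrt{161 + m}$)
$G = - \frac{3}{22546}$ ($G = \frac{3}{\left(-83 + 38\right)^{2} - 24571} = \frac{3}{\left(-45\right)^{2} - 24571} = \frac{3}{2025 - 24571} = \frac{3}{-22546} = 3 \left(- \frac{1}{22546}\right) = - \frac{3}{22546} \approx -0.00013306$)
$b{\left(L{\left(11,-12 \right)} \right)} + G = \sqrt{161 + 11^{2}} - \frac{3}{22546} = \sqrt{161 + 121} - \frac{3}{22546} = \sqrt{282} - \frac{3}{22546} = - \frac{3}{22546} + \sqrt{282}$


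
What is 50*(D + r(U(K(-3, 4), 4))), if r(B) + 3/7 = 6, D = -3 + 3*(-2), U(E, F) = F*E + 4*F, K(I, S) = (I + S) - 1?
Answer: -1200/7 ≈ -171.43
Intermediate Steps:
K(I, S) = -1 + I + S
U(E, F) = 4*F + E*F (U(E, F) = E*F + 4*F = 4*F + E*F)
D = -9 (D = -3 - 6 = -9)
r(B) = 39/7 (r(B) = -3/7 + 6 = 39/7)
50*(D + r(U(K(-3, 4), 4))) = 50*(-9 + 39/7) = 50*(-24/7) = -1200/7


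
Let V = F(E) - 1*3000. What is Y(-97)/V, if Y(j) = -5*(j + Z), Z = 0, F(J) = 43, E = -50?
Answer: -485/2957 ≈ -0.16402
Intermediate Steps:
Y(j) = -5*j (Y(j) = -5*(j + 0) = -5*j)
V = -2957 (V = 43 - 1*3000 = 43 - 3000 = -2957)
Y(-97)/V = -5*(-97)/(-2957) = 485*(-1/2957) = -485/2957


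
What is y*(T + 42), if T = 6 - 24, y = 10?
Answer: 240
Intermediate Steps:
T = -18
y*(T + 42) = 10*(-18 + 42) = 10*24 = 240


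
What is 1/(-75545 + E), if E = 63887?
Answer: -1/11658 ≈ -8.5778e-5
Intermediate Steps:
1/(-75545 + E) = 1/(-75545 + 63887) = 1/(-11658) = -1/11658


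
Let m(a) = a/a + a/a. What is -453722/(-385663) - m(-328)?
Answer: -317604/385663 ≈ -0.82353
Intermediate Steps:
m(a) = 2 (m(a) = 1 + 1 = 2)
-453722/(-385663) - m(-328) = -453722/(-385663) - 1*2 = -453722*(-1/385663) - 2 = 453722/385663 - 2 = -317604/385663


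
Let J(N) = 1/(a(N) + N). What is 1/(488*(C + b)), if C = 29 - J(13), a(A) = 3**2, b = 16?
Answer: 11/241316 ≈ 4.5583e-5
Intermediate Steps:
a(A) = 9
J(N) = 1/(9 + N)
C = 637/22 (C = 29 - 1/(9 + 13) = 29 - 1/22 = 637/22 ≈ 28.955)
1/(488*(C + b)) = 1/(488*(637/22 + 16)) = 1/(488*(989/22)) = 1/(241316/11) = 11/241316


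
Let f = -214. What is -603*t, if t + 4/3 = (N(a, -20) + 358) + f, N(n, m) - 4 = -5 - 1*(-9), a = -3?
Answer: -90852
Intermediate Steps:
N(n, m) = 8 (N(n, m) = 4 + (-5 - 1*(-9)) = 4 + (-5 + 9) = 4 + 4 = 8)
t = 452/3 (t = -4/3 + ((8 + 358) - 214) = -4/3 + (366 - 214) = -4/3 + 152 = 452/3 ≈ 150.67)
-603*t = -603*452/3 = -90852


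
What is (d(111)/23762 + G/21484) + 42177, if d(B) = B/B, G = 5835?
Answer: 10765807802885/255251404 ≈ 42177.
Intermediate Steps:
d(B) = 1
(d(111)/23762 + G/21484) + 42177 = (1/23762 + 5835/21484) + 42177 = 69336377/255251404 + 42177 = 10765807802885/255251404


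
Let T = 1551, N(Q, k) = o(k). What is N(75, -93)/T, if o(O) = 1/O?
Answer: -1/144243 ≈ -6.9327e-6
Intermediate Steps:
N(Q, k) = 1/k
N(75, -93)/T = 1/(-93*1551) = -1/93*1/1551 = -1/144243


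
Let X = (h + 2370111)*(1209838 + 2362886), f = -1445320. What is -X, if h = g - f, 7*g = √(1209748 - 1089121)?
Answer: -13631481904044 - 10718172*√13403/7 ≈ -1.3632e+13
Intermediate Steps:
g = 3*√13403/7 (g = √(1209748 - 1089121)/7 = √120627/7 = (3*√13403)/7 = 3*√13403/7 ≈ 49.616)
h = 1445320 + 3*√13403/7 (h = 3*√13403/7 - 1*(-1445320) = 3*√13403/7 + 1445320 = 1445320 + 3*√13403/7 ≈ 1.4454e+6)
X = 13631481904044 + 10718172*√13403/7 (X = ((1445320 + 3*√13403/7) + 2370111)*(1209838 + 2362886) = (3815431 + 3*√13403/7)*3572724 = 13631481904044 + 10718172*√13403/7 ≈ 1.3632e+13)
-X = -(13631481904044 + 10718172*√13403/7) = -13631481904044 - 10718172*√13403/7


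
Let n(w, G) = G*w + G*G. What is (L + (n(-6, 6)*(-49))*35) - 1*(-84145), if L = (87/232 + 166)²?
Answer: 7156841/64 ≈ 1.1183e+5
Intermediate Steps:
n(w, G) = G² + G*w (n(w, G) = G*w + G² = G² + G*w)
L = 1771561/64 (L = (87*(1/232) + 166)² = (3/8 + 166)² = (1331/8)² = 1771561/64 ≈ 27681.)
(L + (n(-6, 6)*(-49))*35) - 1*(-84145) = (1771561/64 + ((6*(6 - 6))*(-49))*35) - 1*(-84145) = (1771561/64 + ((6*0)*(-49))*35) + 84145 = (1771561/64 + (0*(-49))*35) + 84145 = (1771561/64 + 0*35) + 84145 = (1771561/64 + 0) + 84145 = 1771561/64 + 84145 = 7156841/64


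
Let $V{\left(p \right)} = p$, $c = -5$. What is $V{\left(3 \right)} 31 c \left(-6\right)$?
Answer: $2790$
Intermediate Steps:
$V{\left(3 \right)} 31 c \left(-6\right) = 3 \cdot 31 \left(-5\right) \left(-6\right) = 3 \left(-155\right) \left(-6\right) = \left(-465\right) \left(-6\right) = 2790$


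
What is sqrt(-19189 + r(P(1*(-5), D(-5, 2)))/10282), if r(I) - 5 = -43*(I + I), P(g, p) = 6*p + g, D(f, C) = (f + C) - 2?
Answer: I*sqrt(2028620945806)/10282 ≈ 138.52*I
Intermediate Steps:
D(f, C) = -2 + C + f (D(f, C) = (C + f) - 2 = -2 + C + f)
P(g, p) = g + 6*p
r(I) = 5 - 86*I (r(I) = 5 - 43*(I + I) = 5 - 86*I)
sqrt(-19189 + r(P(1*(-5), D(-5, 2)))/10282) = sqrt(-19189 + (5 - 86*(1*(-5) + 6*(-2 + 2 - 5)))/10282) = sqrt(-19189 + (5 - 86*(-5 + 6*(-5)))*(1/10282)) = sqrt(-19189 + (5 - 86*(-5 - 30))*(1/10282)) = sqrt(-19189 + (5 - 86*(-35))*(1/10282)) = sqrt(-19189 + (5 + 3010)*(1/10282)) = sqrt(-19189 + 3015*(1/10282)) = sqrt(-19189 + 3015/10282) = sqrt(-197298283/10282) = I*sqrt(2028620945806)/10282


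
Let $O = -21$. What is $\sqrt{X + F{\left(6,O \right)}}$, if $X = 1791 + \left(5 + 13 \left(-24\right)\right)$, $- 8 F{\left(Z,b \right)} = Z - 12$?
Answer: $\frac{\sqrt{5939}}{2} \approx 38.532$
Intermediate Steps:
$F{\left(Z,b \right)} = \frac{3}{2} - \frac{Z}{8}$ ($F{\left(Z,b \right)} = - \frac{Z - 12}{8} = - \frac{-12 + Z}{8} = \frac{3}{2} - \frac{Z}{8}$)
$X = 1484$ ($X = 1791 + \left(5 - 312\right) = 1791 - 307 = 1484$)
$\sqrt{X + F{\left(6,O \right)}} = \sqrt{1484 + \left(\frac{3}{2} - \frac{3}{4}\right)} = \sqrt{1484 + \frac{3}{4}} = \sqrt{\frac{5939}{4}} = \frac{\sqrt{5939}}{2}$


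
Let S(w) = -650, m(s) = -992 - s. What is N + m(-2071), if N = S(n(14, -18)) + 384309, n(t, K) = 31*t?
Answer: 384738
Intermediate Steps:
N = 383659 (N = -650 + 384309 = 383659)
N + m(-2071) = 383659 + (-992 - 1*(-2071)) = 383659 + (-992 + 2071) = 383659 + 1079 = 384738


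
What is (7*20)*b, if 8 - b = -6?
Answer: 1960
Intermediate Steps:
b = 14 (b = 8 - 1*(-6) = 8 + 6 = 14)
(7*20)*b = (7*20)*14 = 140*14 = 1960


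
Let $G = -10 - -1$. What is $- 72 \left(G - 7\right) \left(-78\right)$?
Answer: $-89856$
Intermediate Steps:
$G = -9$ ($G = -10 + 1 = -9$)
$- 72 \left(G - 7\right) \left(-78\right) = - 72 \left(-9 - 7\right) \left(-78\right) = \left(-72\right) \left(-16\right) \left(-78\right) = 1152 \left(-78\right) = -89856$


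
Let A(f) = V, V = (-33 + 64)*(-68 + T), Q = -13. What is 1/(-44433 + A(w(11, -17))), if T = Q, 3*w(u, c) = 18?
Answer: -1/46944 ≈ -2.1302e-5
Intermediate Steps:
w(u, c) = 6 (w(u, c) = (⅓)*18 = 6)
T = -13
V = -2511 (V = (-33 + 64)*(-68 - 13) = 31*(-81) = -2511)
A(f) = -2511
1/(-44433 + A(w(11, -17))) = 1/(-44433 - 2511) = 1/(-46944) = -1/46944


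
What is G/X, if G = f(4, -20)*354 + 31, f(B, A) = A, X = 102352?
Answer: -7049/102352 ≈ -0.068870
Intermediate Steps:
G = -7049 (G = -20*354 + 31 = -7080 + 31 = -7049)
G/X = -7049/102352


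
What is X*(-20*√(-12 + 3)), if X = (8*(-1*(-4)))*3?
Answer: -5760*I ≈ -5760.0*I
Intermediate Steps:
X = 96 (X = (8*4)*3 = 32*3 = 96)
X*(-20*√(-12 + 3)) = 96*(-20*√(-12 + 3)) = 96*(-60*I) = -5760*I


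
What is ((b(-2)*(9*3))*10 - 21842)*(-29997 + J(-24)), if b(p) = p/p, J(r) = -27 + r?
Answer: 648195456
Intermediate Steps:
b(p) = 1
((b(-2)*(9*3))*10 - 21842)*(-29997 + J(-24)) = ((1*(9*3))*10 - 21842)*(-29997 + (-27 - 24)) = ((1*27)*10 - 21842)*(-29997 - 51) = (27*10 - 21842)*(-30048) = (270 - 21842)*(-30048) = -21572*(-30048) = 648195456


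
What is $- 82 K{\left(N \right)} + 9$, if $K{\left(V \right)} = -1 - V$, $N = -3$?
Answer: $-155$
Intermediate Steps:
$- 82 K{\left(N \right)} + 9 = - 82 \left(-1 - -3\right) + 9 = - 82 \left(-1 + 3\right) + 9 = \left(-82\right) 2 + 9 = -164 + 9 = -155$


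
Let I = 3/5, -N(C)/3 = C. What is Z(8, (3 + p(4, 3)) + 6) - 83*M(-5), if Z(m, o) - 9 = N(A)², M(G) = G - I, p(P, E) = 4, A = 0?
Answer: 2369/5 ≈ 473.80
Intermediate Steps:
N(C) = -3*C
I = ⅗ (I = 3*(⅕) = ⅗ ≈ 0.60000)
M(G) = -⅗ + G (M(G) = G - 1*⅗ = G - ⅗ = -⅗ + G)
Z(m, o) = 9 (Z(m, o) = 9 + (-3*0)² = 9 + 0² = 9 + 0 = 9)
Z(8, (3 + p(4, 3)) + 6) - 83*M(-5) = 9 - 83*(-⅗ - 5) = 9 - 83*(-28/5) = 9 + 2324/5 = 2369/5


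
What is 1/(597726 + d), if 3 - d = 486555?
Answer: 1/111174 ≈ 8.9949e-6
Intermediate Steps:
d = -486552 (d = 3 - 1*486555 = 3 - 486555 = -486552)
1/(597726 + d) = 1/(597726 - 486552) = 1/111174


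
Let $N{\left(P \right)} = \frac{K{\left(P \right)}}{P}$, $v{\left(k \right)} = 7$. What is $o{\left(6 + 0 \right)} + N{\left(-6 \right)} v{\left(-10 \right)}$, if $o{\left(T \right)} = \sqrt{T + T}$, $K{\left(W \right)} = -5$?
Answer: $\frac{35}{6} + 2 \sqrt{3} \approx 9.2974$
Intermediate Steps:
$N{\left(P \right)} = - \frac{5}{P}$
$o{\left(T \right)} = \sqrt{2} \sqrt{T}$ ($o{\left(T \right)} = \sqrt{2 T} = \sqrt{2} \sqrt{T}$)
$o{\left(6 + 0 \right)} + N{\left(-6 \right)} v{\left(-10 \right)} = \sqrt{2} \sqrt{6 + 0} + - \frac{5}{-6} \cdot 7 = \sqrt{2} \sqrt{6} + \left(-5\right) \left(- \frac{1}{6}\right) 7 = 2 \sqrt{3} + \frac{5}{6} \cdot 7 = 2 \sqrt{3} + \frac{35}{6} = \frac{35}{6} + 2 \sqrt{3}$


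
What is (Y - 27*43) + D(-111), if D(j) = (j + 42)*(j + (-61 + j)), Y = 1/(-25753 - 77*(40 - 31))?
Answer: 485707235/26446 ≈ 18366.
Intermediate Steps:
Y = -1/26446 (Y = 1/(-25753 - 77*9) = 1/(-25753 - 693) = 1/(-26446) = -1/26446 ≈ -3.7813e-5)
D(j) = (-61 + 2*j)*(42 + j) (D(j) = (42 + j)*(-61 + 2*j) = (-61 + 2*j)*(42 + j))
(Y - 27*43) + D(-111) = (-1/26446 - 27*43) + (-2562 + 2*(-111)**2 + 23*(-111)) = (-1/26446 - 1161) + (-2562 + 2*12321 - 2553) = -30703807/26446 + (-2562 + 24642 - 2553) = -30703807/26446 + 19527 = 485707235/26446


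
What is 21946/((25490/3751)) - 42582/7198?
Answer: 147862489282/45869255 ≈ 3223.6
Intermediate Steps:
21946/((25490/3751)) - 42582/7198 = 21946/((25490*(1/3751))) - 42582*1/7198 = 21946/(25490/3751) - 21291/3599 = 21946*(3751/25490) - 21291/3599 = 41159723/12745 - 21291/3599 = 147862489282/45869255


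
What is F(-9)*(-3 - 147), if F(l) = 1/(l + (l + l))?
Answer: 50/9 ≈ 5.5556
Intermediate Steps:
F(l) = 1/(3*l) (F(l) = 1/(l + 2*l) = 1/(3*l))
F(-9)*(-3 - 147) = ((⅓)/(-9))*(-3 - 147) = ((⅓)*(-⅑))*(-150) = -1/27*(-150) = 50/9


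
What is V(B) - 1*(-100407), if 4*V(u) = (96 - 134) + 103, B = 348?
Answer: 401693/4 ≈ 1.0042e+5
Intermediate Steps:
V(u) = 65/4 (V(u) = ((96 - 134) + 103)/4 = (-38 + 103)/4 = (1/4)*65 = 65/4)
V(B) - 1*(-100407) = 65/4 - 1*(-100407) = 65/4 + 100407 = 401693/4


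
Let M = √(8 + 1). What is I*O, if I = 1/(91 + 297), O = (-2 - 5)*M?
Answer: -21/388 ≈ -0.054124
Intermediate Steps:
M = 3 (M = √9 = 3)
O = -21 (O = (-2 - 5)*3 = -7*3 = -21)
I = 1/388 ≈ 0.0025773
I*O = (1/388)*(-21) = -21/388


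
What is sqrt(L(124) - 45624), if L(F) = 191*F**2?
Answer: 2*sqrt(722798) ≈ 1700.4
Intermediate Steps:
sqrt(L(124) - 45624) = sqrt(191*124**2 - 45624) = sqrt(191*15376 - 45624) = sqrt(2936816 - 45624) = sqrt(2891192) = 2*sqrt(722798)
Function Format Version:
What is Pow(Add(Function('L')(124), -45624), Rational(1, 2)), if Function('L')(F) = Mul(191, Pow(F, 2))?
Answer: Mul(2, Pow(722798, Rational(1, 2))) ≈ 1700.4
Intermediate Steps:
Pow(Add(Function('L')(124), -45624), Rational(1, 2)) = Pow(Add(Mul(191, Pow(124, 2)), -45624), Rational(1, 2)) = Pow(Add(Mul(191, 15376), -45624), Rational(1, 2)) = Pow(Add(2936816, -45624), Rational(1, 2)) = Pow(2891192, Rational(1, 2)) = Mul(2, Pow(722798, Rational(1, 2)))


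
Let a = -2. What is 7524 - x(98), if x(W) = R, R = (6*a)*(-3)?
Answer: 7488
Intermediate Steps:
R = 36 (R = (6*(-2))*(-3) = -12*(-3) = 36)
x(W) = 36
7524 - x(98) = 7524 - 1*36 = 7524 - 36 = 7488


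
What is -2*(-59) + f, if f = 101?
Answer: 219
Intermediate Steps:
-2*(-59) + f = -2*(-59) + 101 = 118 + 101 = 219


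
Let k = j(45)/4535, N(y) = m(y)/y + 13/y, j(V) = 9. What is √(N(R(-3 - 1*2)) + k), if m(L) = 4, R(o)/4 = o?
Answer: I*√69761905/9070 ≈ 0.92088*I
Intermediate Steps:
R(o) = 4*o
N(y) = 17/y (N(y) = 4/y + 13/y = 17/y)
k = 9/4535 ≈ 0.0019846
√(N(R(-3 - 1*2)) + k) = √(17/((4*(-3 - 1*2))) + 9/4535) = √(17/((4*(-3 - 2))) + 9/4535) = √(17/((4*(-5))) + 9/4535) = √(17/(-20) + 9/4535) = √(17*(-1/20) + 9/4535) = √(-17/20 + 9/4535) = √(-15383/18140) = I*√69761905/9070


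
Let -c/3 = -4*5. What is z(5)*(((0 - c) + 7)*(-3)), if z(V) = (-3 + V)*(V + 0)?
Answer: 1590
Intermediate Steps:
c = 60 (c = -(-12)*5 = -3*(-20) = 60)
z(V) = V*(-3 + V) (z(V) = (-3 + V)*V = V*(-3 + V))
z(5)*(((0 - c) + 7)*(-3)) = (5*(-3 + 5))*(((0 - 1*60) + 7)*(-3)) = (5*2)*(((0 - 60) + 7)*(-3)) = 10*((-60 + 7)*(-3)) = 10*(-53*(-3)) = 10*159 = 1590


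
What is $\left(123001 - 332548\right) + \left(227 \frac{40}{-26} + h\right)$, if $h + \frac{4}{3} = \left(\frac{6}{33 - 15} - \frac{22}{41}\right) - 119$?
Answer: $- \frac{111938937}{533} \approx -2.1002 \cdot 10^{5}$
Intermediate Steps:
$h = - \frac{4942}{41}$ ($h = - \frac{4}{3} - \left(\frac{4901}{41} - \frac{6}{33 - 15}\right) = - \frac{4}{3} - \left(\frac{4901}{41} - \frac{1}{3}\right) = - \frac{4}{3} + \left(\left(6 \cdot \frac{1}{18} - \frac{22}{41}\right) - 119\right) = - \frac{4}{3} + \left(\left(\frac{1}{3} - \frac{22}{41}\right) - 119\right) = - \frac{4}{3} - \frac{14662}{123} = - \frac{4942}{41} \approx -120.54$)
$\left(123001 - 332548\right) + \left(227 \frac{40}{-26} + h\right) = \left(123001 - 332548\right) + \left(227 \frac{40}{-26} - \frac{4942}{41}\right) = -209547 + \left(227 \cdot 40 \left(- \frac{1}{26}\right) - \frac{4942}{41}\right) = -209547 + \left(227 \left(- \frac{20}{13}\right) - \frac{4942}{41}\right) = -209547 - \frac{250386}{533} = - \frac{111938937}{533}$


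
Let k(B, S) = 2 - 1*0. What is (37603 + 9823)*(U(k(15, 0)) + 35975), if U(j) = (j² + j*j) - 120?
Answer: 1700838638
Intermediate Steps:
k(B, S) = 2 (k(B, S) = 2 + 0 = 2)
U(j) = -120 + 2*j² (U(j) = (j² + j²) - 120 = 2*j² - 120 = -120 + 2*j²)
(37603 + 9823)*(U(k(15, 0)) + 35975) = (37603 + 9823)*((-120 + 2*2²) + 35975) = 47426*((-120 + 2*4) + 35975) = 47426*((-120 + 8) + 35975) = 47426*(-112 + 35975) = 47426*35863 = 1700838638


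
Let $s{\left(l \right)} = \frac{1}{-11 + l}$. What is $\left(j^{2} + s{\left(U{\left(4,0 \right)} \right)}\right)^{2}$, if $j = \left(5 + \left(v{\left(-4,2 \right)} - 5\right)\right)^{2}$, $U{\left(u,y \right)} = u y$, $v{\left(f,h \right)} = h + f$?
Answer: $\frac{30625}{121} \approx 253.1$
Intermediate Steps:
$v{\left(f,h \right)} = f + h$
$j = 4$ ($j = \left(5 + \left(\left(-4 + 2\right) - 5\right)\right)^{2} = \left(5 - 7\right)^{2} = \left(-2\right)^{2} = 4$)
$\left(j^{2} + s{\left(U{\left(4,0 \right)} \right)}\right)^{2} = \left(4^{2} + \frac{1}{-11 + 4 \cdot 0}\right)^{2} = \left(16 + \frac{1}{-11 + 0}\right)^{2} = \left(16 + \frac{1}{-11}\right)^{2} = \left(16 - \frac{1}{11}\right)^{2} = \left(\frac{175}{11}\right)^{2} = \frac{30625}{121}$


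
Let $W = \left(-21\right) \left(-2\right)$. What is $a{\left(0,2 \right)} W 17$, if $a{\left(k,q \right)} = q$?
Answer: $1428$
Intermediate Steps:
$W = 42$
$a{\left(0,2 \right)} W 17 = 2 \cdot 42 \cdot 17 = 84 \cdot 17 = 1428$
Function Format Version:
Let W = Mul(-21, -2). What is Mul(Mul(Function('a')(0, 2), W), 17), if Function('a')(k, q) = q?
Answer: 1428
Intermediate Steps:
W = 42
Mul(Mul(Function('a')(0, 2), W), 17) = Mul(Mul(2, 42), 17) = Mul(84, 17) = 1428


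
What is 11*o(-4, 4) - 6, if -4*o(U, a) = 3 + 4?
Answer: -101/4 ≈ -25.250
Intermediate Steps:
o(U, a) = -7/4 (o(U, a) = -(3 + 4)/4 = -¼*7 = -7/4)
11*o(-4, 4) - 6 = 11*(-7/4) - 6 = -77/4 - 6 = -101/4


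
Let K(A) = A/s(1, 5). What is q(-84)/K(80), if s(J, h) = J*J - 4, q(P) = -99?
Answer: 297/80 ≈ 3.7125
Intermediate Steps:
s(J, h) = -4 + J² (s(J, h) = J² - 4 = -4 + J²)
K(A) = -A/3 (K(A) = A/(-4 + 1²) = A/(-4 + 1) = A/(-3) = A*(-⅓) = -A/3)
q(-84)/K(80) = -99/((-⅓*80)) = -99/(-80/3) = -99*(-3/80) = 297/80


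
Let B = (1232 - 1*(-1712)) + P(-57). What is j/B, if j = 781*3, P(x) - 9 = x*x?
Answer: 2343/6202 ≈ 0.37778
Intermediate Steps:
P(x) = 9 + x**2 (P(x) = 9 + x*x = 9 + x**2)
j = 2343
B = 6202 (B = (1232 - 1*(-1712)) + (9 + (-57)**2) = (1232 + 1712) + (9 + 3249) = 2944 + 3258 = 6202)
j/B = 2343/6202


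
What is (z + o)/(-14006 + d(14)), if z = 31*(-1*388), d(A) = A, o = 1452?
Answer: 1322/1749 ≈ 0.75586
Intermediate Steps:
z = -12028 (z = 31*(-388) = -12028)
(z + o)/(-14006 + d(14)) = (-12028 + 1452)/(-14006 + 14) = -10576/(-13992) = -10576*(-1/13992) = 1322/1749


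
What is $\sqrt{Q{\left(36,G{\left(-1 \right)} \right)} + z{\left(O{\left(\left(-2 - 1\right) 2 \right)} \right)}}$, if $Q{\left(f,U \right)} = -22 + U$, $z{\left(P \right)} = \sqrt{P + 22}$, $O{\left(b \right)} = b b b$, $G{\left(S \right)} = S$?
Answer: $\sqrt{-23 + i \sqrt{194}} \approx 1.3944 + 4.9944 i$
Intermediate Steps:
$O{\left(b \right)} = b^{3}$ ($O{\left(b \right)} = b^{2} b = b^{3}$)
$z{\left(P \right)} = \sqrt{22 + P}$
$\sqrt{Q{\left(36,G{\left(-1 \right)} \right)} + z{\left(O{\left(\left(-2 - 1\right) 2 \right)} \right)}} = \sqrt{\left(-22 - 1\right) + \sqrt{22 + \left(\left(-2 - 1\right) 2\right)^{3}}} = \sqrt{-23 + \sqrt{22 + \left(\left(-3\right) 2\right)^{3}}} = \sqrt{-23 + \sqrt{22 + \left(-6\right)^{3}}} = \sqrt{-23 + \sqrt{22 - 216}} = \sqrt{-23 + \sqrt{-194}} = \sqrt{-23 + i \sqrt{194}}$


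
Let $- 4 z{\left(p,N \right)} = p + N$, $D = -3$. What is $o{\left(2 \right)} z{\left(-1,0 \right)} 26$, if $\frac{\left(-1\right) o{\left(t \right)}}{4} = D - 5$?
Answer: $208$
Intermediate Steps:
$o{\left(t \right)} = 32$ ($o{\left(t \right)} = - 4 \left(-3 - 5\right) = \left(-4\right) \left(-8\right) = 32$)
$z{\left(p,N \right)} = - \frac{N}{4} - \frac{p}{4}$ ($z{\left(p,N \right)} = - \frac{p + N}{4} = - \frac{N + p}{4} = - \frac{N}{4} - \frac{p}{4}$)
$o{\left(2 \right)} z{\left(-1,0 \right)} 26 = 32 \left(\left(- \frac{1}{4}\right) 0 - - \frac{1}{4}\right) 26 = 32 \left(0 + \frac{1}{4}\right) 26 = 32 \cdot \frac{1}{4} \cdot 26 = 8 \cdot 26 = 208$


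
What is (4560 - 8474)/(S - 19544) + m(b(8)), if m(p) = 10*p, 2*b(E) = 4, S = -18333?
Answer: 761454/37877 ≈ 20.103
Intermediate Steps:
b(E) = 2 (b(E) = (½)*4 = 2)
(4560 - 8474)/(S - 19544) + m(b(8)) = (4560 - 8474)/(-18333 - 19544) + 10*2 = -3914/(-37877) + 20 = -3914*(-1/37877) + 20 = 3914/37877 + 20 = 761454/37877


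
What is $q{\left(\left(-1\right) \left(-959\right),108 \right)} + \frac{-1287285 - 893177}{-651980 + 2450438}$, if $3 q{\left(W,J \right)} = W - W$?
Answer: $- \frac{1090231}{899229} \approx -1.2124$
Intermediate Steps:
$q{\left(W,J \right)} = 0$ ($q{\left(W,J \right)} = \frac{W - W}{3} = \frac{1}{3} \cdot 0 = 0$)
$q{\left(\left(-1\right) \left(-959\right),108 \right)} + \frac{-1287285 - 893177}{-651980 + 2450438} = 0 + \frac{-1287285 - 893177}{-651980 + 2450438} = 0 - \frac{2180462}{1798458} = 0 - \frac{1090231}{899229} = - \frac{1090231}{899229}$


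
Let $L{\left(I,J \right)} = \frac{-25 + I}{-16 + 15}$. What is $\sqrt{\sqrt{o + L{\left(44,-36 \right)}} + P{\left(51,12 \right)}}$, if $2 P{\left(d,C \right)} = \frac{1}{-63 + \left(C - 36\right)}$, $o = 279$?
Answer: $\frac{\sqrt{-174 + 60552 \sqrt{65}}}{174} \approx 4.0148$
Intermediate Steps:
$L{\left(I,J \right)} = 25 - I$ ($L{\left(I,J \right)} = \frac{-25 + I}{-1} = \left(-25 + I\right) \left(-1\right) = 25 - I$)
$P{\left(d,C \right)} = \frac{1}{2 \left(-99 + C\right)}$ ($P{\left(d,C \right)} = \frac{1}{2 \left(-63 + \left(C - 36\right)\right)} = \frac{1}{2 \left(-63 + \left(-36 + C\right)\right)} = \frac{1}{2 \left(-99 + C\right)}$)
$\sqrt{\sqrt{o + L{\left(44,-36 \right)}} + P{\left(51,12 \right)}} = \sqrt{\sqrt{279 + \left(25 - 44\right)} + \frac{1}{2 \left(-99 + 12\right)}} = \sqrt{\sqrt{279 + \left(25 - 44\right)} + \frac{1}{2 \left(-87\right)}} = \sqrt{\sqrt{279 - 19} + \frac{1}{2} \left(- \frac{1}{87}\right)} = \sqrt{\sqrt{260} - \frac{1}{174}} = \sqrt{2 \sqrt{65} - \frac{1}{174}} = \sqrt{- \frac{1}{174} + 2 \sqrt{65}}$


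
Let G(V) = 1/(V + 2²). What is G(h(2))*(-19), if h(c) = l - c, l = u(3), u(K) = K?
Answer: -19/5 ≈ -3.8000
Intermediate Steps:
l = 3
h(c) = 3 - c
G(V) = 1/(4 + V) (G(V) = 1/(V + 4) = 1/(4 + V))
G(h(2))*(-19) = -19/(4 + (3 - 1*2)) = -19/(4 + (3 - 2)) = -19/(4 + 1) = -19/5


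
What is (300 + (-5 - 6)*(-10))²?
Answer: 168100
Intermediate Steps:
(300 + (-5 - 6)*(-10))² = (300 - 11*(-10))² = (300 + 110)² = 410² = 168100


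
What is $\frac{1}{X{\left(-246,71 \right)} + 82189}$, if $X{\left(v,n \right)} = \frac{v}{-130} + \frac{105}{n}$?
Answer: $\frac{4615}{379317793} \approx 1.2167 \cdot 10^{-5}$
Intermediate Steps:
$X{\left(v,n \right)} = \frac{105}{n} - \frac{v}{130}$ ($X{\left(v,n \right)} = v \left(- \frac{1}{130}\right) + \frac{105}{n} = - \frac{v}{130} + \frac{105}{n} = \frac{105}{n} - \frac{v}{130}$)
$\frac{1}{X{\left(-246,71 \right)} + 82189} = \frac{1}{\left(\frac{105}{71} - - \frac{123}{65}\right) + 82189} = \frac{1}{\left(105 \cdot \frac{1}{71} + \frac{123}{65}\right) + 82189} = \frac{1}{\left(\frac{105}{71} + \frac{123}{65}\right) + 82189} = \frac{1}{\frac{15558}{4615} + 82189} = \frac{1}{\frac{379317793}{4615}} = \frac{4615}{379317793}$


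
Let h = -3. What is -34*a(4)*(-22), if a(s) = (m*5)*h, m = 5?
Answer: -56100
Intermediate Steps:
a(s) = -75 (a(s) = (5*5)*(-3) = 25*(-3) = -75)
-34*a(4)*(-22) = -34*(-75)*(-22) = 2550*(-22) = -56100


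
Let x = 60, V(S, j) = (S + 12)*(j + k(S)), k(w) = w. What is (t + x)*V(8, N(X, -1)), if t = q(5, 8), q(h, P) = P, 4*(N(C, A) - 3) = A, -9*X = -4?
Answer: 14620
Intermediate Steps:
X = 4/9 (X = -⅑*(-4) = 4/9 ≈ 0.44444)
N(C, A) = 3 + A/4
t = 8
V(S, j) = (12 + S)*(S + j) (V(S, j) = (S + 12)*(j + S) = (12 + S)*(S + j))
(t + x)*V(8, N(X, -1)) = (8 + 60)*(8² + 12*8 + 12*(3 + (¼)*(-1)) + 8*(3 + (¼)*(-1))) = 68*(64 + 96 + 12*(3 - ¼) + 8*(3 - ¼)) = 68*(64 + 96 + 12*(11/4) + 8*(11/4)) = 68*(64 + 96 + 33 + 22) = 68*215 = 14620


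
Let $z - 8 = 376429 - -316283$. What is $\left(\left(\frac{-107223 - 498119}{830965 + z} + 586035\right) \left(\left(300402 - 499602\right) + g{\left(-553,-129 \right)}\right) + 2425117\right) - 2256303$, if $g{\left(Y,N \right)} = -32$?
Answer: $- \frac{177900397628610266}{1523685} \approx -1.1676 \cdot 10^{11}$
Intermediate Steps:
$z = 692720$ ($z = 8 + \left(376429 - -316283\right) = 8 + \left(376429 + 316283\right) = 8 + 692712 = 692720$)
$\left(\left(\frac{-107223 - 498119}{830965 + z} + 586035\right) \left(\left(300402 - 499602\right) + g{\left(-553,-129 \right)}\right) + 2425117\right) - 2256303 = \left(\left(\frac{-107223 - 498119}{830965 + 692720} + 586035\right) \left(\left(300402 - 499602\right) - 32\right) + 2425117\right) - 2256303 = \left(\left(- \frac{605342}{1523685} + 586035\right) \left(\left(300402 - 499602\right) - 32\right) + 2425117\right) - 2256303 = \left(\left(\left(-605342\right) \frac{1}{1523685} + 586035\right) \left(-199200 - 32\right) + 2425117\right) - 2256303 = \left(\left(- \frac{605342}{1523685} + 586035\right) \left(-199232\right) + 2425117\right) - 2256303 = \left(\frac{892932133633}{1523685} \left(-199232\right) + 2425117\right) - 2256303 = \left(- \frac{177900654847969856}{1523685} + 2425117\right) - 2256303 = - \frac{177896959733573711}{1523685} - 2256303 = - \frac{177900397628610266}{1523685}$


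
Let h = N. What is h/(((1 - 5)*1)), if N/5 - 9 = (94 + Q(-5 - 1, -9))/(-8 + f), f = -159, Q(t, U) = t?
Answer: -7075/668 ≈ -10.591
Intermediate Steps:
N = 7075/167 (N = 45 + 5*((94 + (-5 - 1))/(-8 - 159)) = 45 + 5*((94 - 6)/(-167)) = 45 + 5*(88*(-1/167)) = 45 + 5*(-88/167) = 45 - 440/167 = 7075/167 ≈ 42.365)
h = 7075/167 ≈ 42.365
h/(((1 - 5)*1)) = 7075/(167*(((1 - 5)*1))) = 7075/(167*((-4*1))) = (7075/167)/(-4) = (7075/167)*(-1/4) = -7075/668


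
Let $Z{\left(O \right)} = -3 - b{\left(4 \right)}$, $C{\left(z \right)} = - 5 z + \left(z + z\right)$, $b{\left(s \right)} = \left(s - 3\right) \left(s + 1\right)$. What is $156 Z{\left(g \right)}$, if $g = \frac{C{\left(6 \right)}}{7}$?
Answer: $-1248$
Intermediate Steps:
$b{\left(s \right)} = \left(1 + s\right) \left(-3 + s\right)$ ($b{\left(s \right)} = \left(-3 + s\right) \left(1 + s\right) = \left(1 + s\right) \left(-3 + s\right)$)
$C{\left(z \right)} = - 3 z$ ($C{\left(z \right)} = - 5 z + 2 z = - 3 z$)
$g = - \frac{18}{7}$ ($g = \frac{\left(-3\right) 6}{7} = \left(-18\right) \frac{1}{7} = - \frac{18}{7} \approx -2.5714$)
$Z{\left(O \right)} = -8$ ($Z{\left(O \right)} = -3 - \left(-3 + 4^{2} - 8\right) = -3 - \left(-3 + 16 - 8\right) = -3 - 5 = -8$)
$156 Z{\left(g \right)} = 156 \left(-8\right) = -1248$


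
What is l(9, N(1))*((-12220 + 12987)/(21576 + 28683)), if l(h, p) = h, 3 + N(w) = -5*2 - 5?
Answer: 2301/16753 ≈ 0.13735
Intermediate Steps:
N(w) = -18 (N(w) = -3 + (-5*2 - 5) = -3 + (-10 - 5) = -3 - 15 = -18)
l(9, N(1))*((-12220 + 12987)/(21576 + 28683)) = 9*((-12220 + 12987)/(21576 + 28683)) = 9*(767/50259) = 2301/16753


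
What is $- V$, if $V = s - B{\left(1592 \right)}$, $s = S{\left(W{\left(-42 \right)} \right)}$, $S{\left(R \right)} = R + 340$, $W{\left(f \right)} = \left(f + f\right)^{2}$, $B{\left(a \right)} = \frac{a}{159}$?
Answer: $- \frac{1174372}{159} \approx -7386.0$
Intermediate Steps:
$B{\left(a \right)} = \frac{a}{159}$ ($B{\left(a \right)} = a \frac{1}{159} = \frac{a}{159}$)
$W{\left(f \right)} = 4 f^{2}$ ($W{\left(f \right)} = \left(2 f\right)^{2} = 4 f^{2}$)
$S{\left(R \right)} = 340 + R$
$s = 7396$ ($s = 340 + 4 \left(-42\right)^{2} = 340 + 4 \cdot 1764 = 340 + 7056 = 7396$)
$V = \frac{1174372}{159}$ ($V = 7396 - \frac{1}{159} \cdot 1592 = 7396 - \frac{1592}{159} = \frac{1174372}{159} \approx 7386.0$)
$- V = \left(-1\right) \frac{1174372}{159} = - \frac{1174372}{159}$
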